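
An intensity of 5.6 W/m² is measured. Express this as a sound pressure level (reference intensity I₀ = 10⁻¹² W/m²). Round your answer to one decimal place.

I/I₀ = 5.6/10⁻¹² = 5.6×10^12, and L = 10·log₁₀(I/I₀).
L = 10·(0.7482 + 12) = 127.48 dB.

127.5 dB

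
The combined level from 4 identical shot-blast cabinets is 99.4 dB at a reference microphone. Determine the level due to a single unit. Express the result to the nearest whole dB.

93 dB

For N identical incoherent sources L_total = L₁ + 10·log₁₀ N, so L₁ = 99.4 − 10·log₁₀(4) = 99.4 − 6.021.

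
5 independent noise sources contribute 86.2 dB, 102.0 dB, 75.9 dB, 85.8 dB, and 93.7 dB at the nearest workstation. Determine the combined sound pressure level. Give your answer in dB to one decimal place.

102.8 dB

Incoherent sources combine by intensity addition: L_total = 10·log₁₀(Σ 10^(L_i/10)).
Σ 10^(L/10) = 10^(86.2/10) + 10^(102.0/10) + 10^(75.9/10) + 10^(85.8/10) + 10^(93.7/10) = 1.903e+10.
L_total = 10·log₁₀(1.903e+10) = 102.79 dB.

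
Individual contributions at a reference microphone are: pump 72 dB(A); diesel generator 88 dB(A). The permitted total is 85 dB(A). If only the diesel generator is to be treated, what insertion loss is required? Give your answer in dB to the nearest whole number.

The untreated sources together contribute 10^(72/10) = 1.585e+07, i.e. 72.00 dB(A).
To meet 85 dB(A) overall, the treated diesel generator may contribute at most 10^(85/10) − 1.585e+07 = 3.004e+08, i.e. 84.78 dB(A).
Required insertion loss = 88 − 84.78 = 3.22 dB.

3 dB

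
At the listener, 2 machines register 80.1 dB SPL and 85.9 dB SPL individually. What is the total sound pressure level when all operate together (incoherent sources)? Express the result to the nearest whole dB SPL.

87 dB SPL

For uncorrelated sources the intensities add, so convert each level to linear form, sum, and take 10·log₁₀ of the total.
Σ 10^(L/10) = 10^(80.1/10) + 10^(85.9/10) = 4.914e+08.
L_total = 10·log₁₀(4.914e+08) = 86.91 dB SPL.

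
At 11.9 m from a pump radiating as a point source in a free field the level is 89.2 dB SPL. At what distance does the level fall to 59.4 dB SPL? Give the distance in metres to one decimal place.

367.7 m

For a point source L₁ − L₂ = 20·log₁₀(r₂/r₁), so r₂ = r₁·10^((L₁−L₂)/20).
r₂ = 11.9·10^((89.2−59.4)/20) = 11.9·10^(29.8/20) = 367.75 m.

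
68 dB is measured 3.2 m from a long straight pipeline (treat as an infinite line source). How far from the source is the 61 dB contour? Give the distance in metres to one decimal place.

Line-source spreading drops the level by 10·log₁₀(r₂/r₁); inverting, r₂/r₁ = 10^(ΔL/10).
r₂ = 3.2·10^((68−61)/10) = 3.2·10^(7.0/10) = 16.04 m.

16.0 m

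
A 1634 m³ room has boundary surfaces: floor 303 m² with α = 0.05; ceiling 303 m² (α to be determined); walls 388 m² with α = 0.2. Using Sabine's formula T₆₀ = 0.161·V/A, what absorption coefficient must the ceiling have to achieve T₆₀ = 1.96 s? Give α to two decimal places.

0.14

A = 0.161·V/T₆₀ = 0.161·1634/1.96 = 134.22 m² sabins.
Absorption from the other surfaces = 303·0.05 + 388·0.2 = 92.75 m², so the ceiling must supply 41.47 m² over 303 m².
α = 41.47/303 = 0.137.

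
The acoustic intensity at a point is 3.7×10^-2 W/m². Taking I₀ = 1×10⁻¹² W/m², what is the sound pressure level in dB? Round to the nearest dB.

L = 10·log₁₀(I/I₀) = 10·log₁₀(3.7×10^-2/10⁻¹²) = 10·log₁₀(3.7×10^10).
L = 10·(0.5682 + 10) = 105.68 dB.

106 dB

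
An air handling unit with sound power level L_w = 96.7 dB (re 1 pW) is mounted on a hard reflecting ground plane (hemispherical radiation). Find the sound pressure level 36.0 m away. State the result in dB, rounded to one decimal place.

L_p = L_w − 10·log₁₀(2π·r²) with r = 36.0 m.
2π·r² = 8143 m², 10·log₁₀ of that is 39.108 dB.
L_p = 96.7 − 39.108 = 57.59 dB.

57.6 dB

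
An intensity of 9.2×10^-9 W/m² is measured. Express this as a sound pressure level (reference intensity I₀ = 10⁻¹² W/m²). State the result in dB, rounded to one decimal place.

39.6 dB

Dividing by I₀ shifts the exponent by 12: I/I₀ = 9.2×10^3.
L = 10·(0.9638 + 3) = 39.64 dB.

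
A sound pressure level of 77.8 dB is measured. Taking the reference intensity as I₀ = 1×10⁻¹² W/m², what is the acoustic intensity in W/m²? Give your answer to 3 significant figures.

6.03e-05 W/m²

L = 10·log₁₀(I/I₀) ⇒ I = I₀·10^(L/10) = 10⁻¹² × 10^7.78.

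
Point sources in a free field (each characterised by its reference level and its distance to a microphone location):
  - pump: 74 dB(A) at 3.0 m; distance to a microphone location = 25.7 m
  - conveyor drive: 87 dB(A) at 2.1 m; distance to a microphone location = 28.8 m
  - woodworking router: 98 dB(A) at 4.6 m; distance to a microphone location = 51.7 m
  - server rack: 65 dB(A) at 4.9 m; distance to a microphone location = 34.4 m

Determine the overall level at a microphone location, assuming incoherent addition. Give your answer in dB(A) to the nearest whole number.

Propagate each source to the receiver with L = L_ref − 20·log₁₀(r/r_ref), then add intensities.
pump: 74 − 20·log₁₀(25.7/3.0) = 74 − 18.66 = 55.34 dB(A).
conveyor drive: 87 − 20·log₁₀(28.8/2.1) = 87 − 22.74 = 64.26 dB(A).
woodworking router: 98 − 20·log₁₀(51.7/4.6) = 98 − 21.01 = 76.99 dB(A).
server rack: 65 − 20·log₁₀(34.4/4.9) = 65 − 16.93 = 48.07 dB(A).
Σ 10^(L/10) = 5.302e+07 → L_total = 10·log₁₀(5.302e+07) = 77.24 dB(A).

77 dB(A)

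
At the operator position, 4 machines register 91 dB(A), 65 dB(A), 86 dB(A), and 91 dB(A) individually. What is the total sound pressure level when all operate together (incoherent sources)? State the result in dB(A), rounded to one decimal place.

For uncorrelated sources the intensities add, so convert each level to linear form, sum, and take 10·log₁₀ of the total.
Σ 10^(L/10) = 10^(91/10) + 10^(65/10) + 10^(86/10) + 10^(91/10) = 2.919e+09.
L_total = 10·log₁₀(2.919e+09) = 94.65 dB(A).

94.7 dB(A)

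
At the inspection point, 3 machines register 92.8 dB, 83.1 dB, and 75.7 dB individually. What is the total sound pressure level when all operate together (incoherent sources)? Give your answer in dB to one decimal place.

93.3 dB

Incoherent sources combine by intensity addition: L_total = 10·log₁₀(Σ 10^(L_i/10)).
Σ 10^(L/10) = 10^(92.8/10) + 10^(83.1/10) + 10^(75.7/10) = 2.147e+09.
L_total = 10·log₁₀(2.147e+09) = 93.32 dB.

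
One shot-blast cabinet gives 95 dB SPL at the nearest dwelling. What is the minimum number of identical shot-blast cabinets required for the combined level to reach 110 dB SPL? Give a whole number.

32

The shortfall is 110 − 95 = 15.0 dB, and N units add 10·log₁₀ N, so need 10·log₁₀ N ≥ 15.0.
N ≥ 10^(15.0/10) = 31.623, so N = 32.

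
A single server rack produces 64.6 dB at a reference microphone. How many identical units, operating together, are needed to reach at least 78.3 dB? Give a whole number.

The shortfall is 78.3 − 64.6 = 13.7 dB, and N units add 10·log₁₀ N, so need 10·log₁₀ N ≥ 13.7.
N ≥ 10^(13.7/10) = 23.442, so N = 24.

24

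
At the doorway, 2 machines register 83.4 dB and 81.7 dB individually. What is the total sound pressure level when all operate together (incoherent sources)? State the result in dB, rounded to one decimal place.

85.6 dB

For uncorrelated sources the intensities add, so convert each level to linear form, sum, and take 10·log₁₀ of the total.
Σ 10^(L/10) = 10^(83.4/10) + 10^(81.7/10) = 3.667e+08.
L_total = 10·log₁₀(3.667e+08) = 85.64 dB.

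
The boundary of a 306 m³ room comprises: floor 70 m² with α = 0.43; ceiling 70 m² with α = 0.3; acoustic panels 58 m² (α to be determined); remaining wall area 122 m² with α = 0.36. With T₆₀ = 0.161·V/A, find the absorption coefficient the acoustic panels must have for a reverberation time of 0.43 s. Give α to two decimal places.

A = 0.161·V/T₆₀ = 0.161·306/0.43 = 114.57 m² sabins.
Absorption from the other surfaces = 70·0.43 + 70·0.3 + 122·0.36 = 95.02 m², so the acoustic panels must supply 19.55 m² over 58 m².
α = 19.55/58 = 0.337.

0.34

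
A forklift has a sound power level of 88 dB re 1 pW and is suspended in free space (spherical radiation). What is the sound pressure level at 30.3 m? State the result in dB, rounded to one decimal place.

47.4 dB

The power spreads over a sphere of area 4π·r², so L_p = L_w − 10·log₁₀(4π·r²).
4π·r² = 1.154e+04 m², 10·log₁₀ of that is 40.621 dB.
L_p = 88 − 40.621 = 47.38 dB.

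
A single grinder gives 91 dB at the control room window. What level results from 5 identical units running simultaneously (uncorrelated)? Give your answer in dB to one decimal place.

L_total = L₁ + 10·log₁₀ N for N identical incoherent sources.
L_total = 91 + 10·log₁₀(5) = 91 + 6.990 = 97.99 dB.

98.0 dB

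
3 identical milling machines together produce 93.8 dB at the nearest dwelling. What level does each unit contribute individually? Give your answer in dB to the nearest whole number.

For N identical incoherent sources L_total = L₁ + 10·log₁₀ N, so L₁ = 93.8 − 10·log₁₀(3) = 93.8 − 4.771.

89 dB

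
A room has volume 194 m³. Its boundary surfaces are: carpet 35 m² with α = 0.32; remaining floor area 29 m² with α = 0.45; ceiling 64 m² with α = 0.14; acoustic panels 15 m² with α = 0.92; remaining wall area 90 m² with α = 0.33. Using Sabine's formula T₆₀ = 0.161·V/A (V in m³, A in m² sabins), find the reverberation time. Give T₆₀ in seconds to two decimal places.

0.41 s

Summing Sᵢαᵢ: 35·0.32 + 29·0.45 + 64·0.14 + 15·0.92 + 90·0.33 = 76.71 m².
T₆₀ = 0.161·V/A = 0.161·194/76.71 = 0.407 s.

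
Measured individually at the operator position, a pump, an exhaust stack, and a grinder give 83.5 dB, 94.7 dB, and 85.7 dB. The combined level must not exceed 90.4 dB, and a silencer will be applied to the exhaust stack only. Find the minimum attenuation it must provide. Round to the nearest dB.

Fixed contribution from the other sources: Σ 10^(L/10) = 10^(83.5/10) + 10^(85.7/10) = 5.954e+08 (87.75 dB).
The limit corresponds to 10^(90.4/10) = 1.096e+09; subtracting the fixed part leaves 5.011e+08 for the exhaust stack, i.e. 87.00 dB.
So the exhaust stack must be reduced from 94.7 to 87.00 dB: IL = 7.70 dB.

8 dB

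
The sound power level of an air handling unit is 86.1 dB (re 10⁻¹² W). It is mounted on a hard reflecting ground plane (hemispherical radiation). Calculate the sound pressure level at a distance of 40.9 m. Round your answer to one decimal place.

L_p = L_w − 10·log₁₀(2π·r²) with r = 40.9 m.
2π·r² = 1.051e+04 m², 10·log₁₀ of that is 40.216 dB.
L_p = 86.1 − 40.216 = 45.88 dB.

45.9 dB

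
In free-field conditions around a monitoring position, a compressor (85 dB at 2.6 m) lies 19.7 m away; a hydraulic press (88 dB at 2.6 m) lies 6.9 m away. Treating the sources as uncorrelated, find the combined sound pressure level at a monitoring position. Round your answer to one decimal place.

79.8 dB

First find each source's level at the receiver (point-source: −20·log₁₀(r/r_ref)), then combine on an intensity basis.
compressor: 85 − 20·log₁₀(19.7/2.6) = 85 − 17.59 = 67.41 dB.
hydraulic press: 88 − 20·log₁₀(6.9/2.6) = 88 − 8.48 = 79.52 dB.
Σ 10^(L/10) = 9.510e+07 → L_total = 10·log₁₀(9.510e+07) = 79.78 dB.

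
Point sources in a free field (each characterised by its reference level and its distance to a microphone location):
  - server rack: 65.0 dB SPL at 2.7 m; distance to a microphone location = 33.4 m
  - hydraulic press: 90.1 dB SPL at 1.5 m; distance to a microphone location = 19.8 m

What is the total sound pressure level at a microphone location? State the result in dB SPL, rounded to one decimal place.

First find each source's level at the receiver (point-source: −20·log₁₀(r/r_ref)), then combine on an intensity basis.
server rack: 65.0 − 20·log₁₀(33.4/2.7) = 65.0 − 21.85 = 43.15 dB SPL.
hydraulic press: 90.1 − 20·log₁₀(19.8/1.5) = 90.1 − 22.41 = 67.69 dB SPL.
Σ 10^(L/10) = 5.894e+06 → L_total = 10·log₁₀(5.894e+06) = 67.70 dB SPL.

67.7 dB SPL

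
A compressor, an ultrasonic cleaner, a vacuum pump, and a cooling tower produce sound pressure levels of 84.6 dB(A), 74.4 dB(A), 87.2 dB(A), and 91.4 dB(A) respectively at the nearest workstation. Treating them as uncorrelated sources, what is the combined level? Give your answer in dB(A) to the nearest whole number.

93 dB(A)

For uncorrelated sources the intensities add, so convert each level to linear form, sum, and take 10·log₁₀ of the total.
Σ 10^(L/10) = 10^(84.6/10) + 10^(74.4/10) + 10^(87.2/10) + 10^(91.4/10) = 2.221e+09.
L_total = 10·log₁₀(2.221e+09) = 93.47 dB(A).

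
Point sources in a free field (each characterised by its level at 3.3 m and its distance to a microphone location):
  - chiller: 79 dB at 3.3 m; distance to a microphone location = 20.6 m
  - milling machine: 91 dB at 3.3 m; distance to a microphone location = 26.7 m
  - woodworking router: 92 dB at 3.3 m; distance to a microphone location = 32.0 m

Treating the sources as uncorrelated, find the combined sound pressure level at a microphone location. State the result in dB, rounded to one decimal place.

Propagate each source to the receiver with L = L_ref − 20·log₁₀(r/r_ref), then add intensities.
chiller: 79 − 20·log₁₀(20.6/3.3) = 79 − 15.91 = 63.09 dB.
milling machine: 91 − 20·log₁₀(26.7/3.3) = 91 − 18.16 = 72.84 dB.
woodworking router: 92 − 20·log₁₀(32.0/3.3) = 92 − 19.73 = 72.27 dB.
Σ 10^(L/10) = 3.812e+07 → L_total = 10·log₁₀(3.812e+07) = 75.81 dB.

75.8 dB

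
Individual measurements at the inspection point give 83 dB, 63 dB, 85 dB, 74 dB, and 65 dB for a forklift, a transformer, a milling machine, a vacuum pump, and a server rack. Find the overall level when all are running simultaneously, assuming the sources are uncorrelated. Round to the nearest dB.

87 dB

For uncorrelated sources the intensities add, so convert each level to linear form, sum, and take 10·log₁₀ of the total.
Σ 10^(L/10) = 10^(83/10) + 10^(63/10) + 10^(85/10) + 10^(74/10) + 10^(65/10) = 5.460e+08.
L_total = 10·log₁₀(5.460e+08) = 87.37 dB.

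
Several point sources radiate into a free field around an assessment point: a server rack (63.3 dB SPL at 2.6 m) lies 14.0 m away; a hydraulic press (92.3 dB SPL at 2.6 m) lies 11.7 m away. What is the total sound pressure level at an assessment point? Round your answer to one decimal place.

Propagate each source to the receiver with L = L_ref − 20·log₁₀(r/r_ref), then add intensities.
server rack: 63.3 − 20·log₁₀(14.0/2.6) = 63.3 − 14.62 = 48.68 dB SPL.
hydraulic press: 92.3 − 20·log₁₀(11.7/2.6) = 92.3 − 13.06 = 79.24 dB SPL.
Σ 10^(L/10) = 8.394e+07 → L_total = 10·log₁₀(8.394e+07) = 79.24 dB SPL.

79.2 dB SPL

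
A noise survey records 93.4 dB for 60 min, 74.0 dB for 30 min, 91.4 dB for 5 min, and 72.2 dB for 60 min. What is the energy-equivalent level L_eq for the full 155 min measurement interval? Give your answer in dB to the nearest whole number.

Weight each interval's intensity by its duration and average over T = 155 min:
Σ tᵢ·10^(Lᵢ/10) = 60·10^(93.4/10) + 30·10^(74.0/10) + 5·10^(91.4/10) + 60·10^(72.2/10) = 1.399e+11.
L_eq = 10·log₁₀(1.399e+11/155) = 89.56 dB.

90 dB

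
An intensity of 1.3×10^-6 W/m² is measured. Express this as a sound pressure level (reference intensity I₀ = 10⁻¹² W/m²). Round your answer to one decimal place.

Dividing by I₀ shifts the exponent by 12: I/I₀ = 1.3×10^6.
L = 10·(0.1139 + 6) = 61.14 dB.

61.1 dB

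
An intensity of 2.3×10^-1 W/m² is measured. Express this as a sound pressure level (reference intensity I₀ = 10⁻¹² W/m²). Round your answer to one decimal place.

113.6 dB

Dividing by I₀ shifts the exponent by 12: I/I₀ = 2.3×10^11.
L = 10·(0.3617 + 11) = 113.62 dB.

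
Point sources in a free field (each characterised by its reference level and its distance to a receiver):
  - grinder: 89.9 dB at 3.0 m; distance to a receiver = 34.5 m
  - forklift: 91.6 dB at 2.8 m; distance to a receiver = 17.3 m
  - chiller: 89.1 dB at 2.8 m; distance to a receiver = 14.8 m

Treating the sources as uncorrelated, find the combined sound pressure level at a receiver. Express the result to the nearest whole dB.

First find each source's level at the receiver (point-source: −20·log₁₀(r/r_ref)), then combine on an intensity basis.
grinder: 89.9 − 20·log₁₀(34.5/3.0) = 89.9 − 21.21 = 68.69 dB.
forklift: 91.6 − 20·log₁₀(17.3/2.8) = 91.6 − 15.82 = 75.78 dB.
chiller: 89.1 − 20·log₁₀(14.8/2.8) = 89.1 − 14.46 = 74.64 dB.
Σ 10^(L/10) = 7.435e+07 → L_total = 10·log₁₀(7.435e+07) = 78.71 dB.

79 dB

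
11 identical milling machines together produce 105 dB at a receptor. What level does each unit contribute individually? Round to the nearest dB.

11 equal contributions raise the level by 10·log₁₀ 11 = 10.414 dB, so each unit alone gives 105 − 10.414.

95 dB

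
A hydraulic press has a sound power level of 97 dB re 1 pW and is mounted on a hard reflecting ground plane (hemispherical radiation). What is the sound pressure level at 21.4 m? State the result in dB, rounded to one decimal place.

The power spreads over a hemisphere of area 2π·r², so L_p = L_w − 10·log₁₀(2π·r²).
2π·r² = 2877 m², 10·log₁₀ of that is 34.590 dB.
L_p = 97 − 34.590 = 62.41 dB.

62.4 dB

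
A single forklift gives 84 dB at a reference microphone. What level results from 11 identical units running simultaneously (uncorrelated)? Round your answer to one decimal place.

L_total = L₁ + 10·log₁₀ N for N identical incoherent sources.
L_total = 84 + 10·log₁₀(11) = 84 + 10.414 = 94.41 dB.

94.4 dB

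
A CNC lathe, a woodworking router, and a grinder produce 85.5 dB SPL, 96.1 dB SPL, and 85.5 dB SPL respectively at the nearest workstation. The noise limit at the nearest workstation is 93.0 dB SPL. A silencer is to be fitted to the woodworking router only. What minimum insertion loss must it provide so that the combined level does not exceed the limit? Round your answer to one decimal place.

5.0 dB

The untreated sources together contribute 10^(85.5/10) + 10^(85.5/10) = 7.096e+08, i.e. 88.51 dB SPL.
To meet 93.0 dB SPL overall, the treated woodworking router may contribute at most 10^(93.0/10) − 7.096e+08 = 1.286e+09, i.e. 91.09 dB SPL.
Required insertion loss = 96.1 − 91.09 = 5.01 dB.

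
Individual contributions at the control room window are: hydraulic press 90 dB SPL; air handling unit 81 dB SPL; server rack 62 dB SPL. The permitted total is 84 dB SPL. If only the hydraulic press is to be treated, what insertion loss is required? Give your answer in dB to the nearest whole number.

Everything except the hydraulic press sums to 10^(81/10) + 10^(62/10) = 1.275e+08 in linear terms, 81.05 dB SPL.
To meet 84 dB SPL overall, the treated hydraulic press may contribute at most 10^(84/10) − 1.275e+08 = 1.237e+08, i.e. 80.92 dB SPL.
Required insertion loss = 90 − 80.92 = 9.08 dB.

9 dB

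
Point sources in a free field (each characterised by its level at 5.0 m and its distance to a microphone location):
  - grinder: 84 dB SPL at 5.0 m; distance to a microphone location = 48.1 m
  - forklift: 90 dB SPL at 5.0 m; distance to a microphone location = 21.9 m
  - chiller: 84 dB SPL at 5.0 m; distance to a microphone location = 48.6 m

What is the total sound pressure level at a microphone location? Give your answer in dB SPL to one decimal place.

77.6 dB SPL

Apply inverse-square spreading to bring every level to the receiver, then sum 10^(L/10).
grinder: 84 − 20·log₁₀(48.1/5.0) = 84 − 19.66 = 64.34 dB SPL.
forklift: 90 − 20·log₁₀(21.9/5.0) = 90 − 12.83 = 77.17 dB SPL.
chiller: 84 − 20·log₁₀(48.6/5.0) = 84 − 19.75 = 64.25 dB SPL.
Σ 10^(L/10) = 5.750e+07 → L_total = 10·log₁₀(5.750e+07) = 77.60 dB SPL.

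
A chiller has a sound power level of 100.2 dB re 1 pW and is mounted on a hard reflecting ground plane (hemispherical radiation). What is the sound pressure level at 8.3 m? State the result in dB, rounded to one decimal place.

The power spreads over a hemisphere of area 2π·r², so L_p = L_w − 10·log₁₀(2π·r²).
2π·r² = 432.8 m², 10·log₁₀ of that is 26.363 dB.
L_p = 100.2 − 26.363 = 73.84 dB.

73.8 dB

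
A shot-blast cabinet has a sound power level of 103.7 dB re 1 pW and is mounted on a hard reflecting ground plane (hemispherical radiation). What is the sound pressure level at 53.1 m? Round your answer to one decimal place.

61.2 dB

The power spreads over a hemisphere of area 2π·r², so L_p = L_w − 10·log₁₀(2π·r²).
2π·r² = 1.772e+04 m², 10·log₁₀ of that is 42.484 dB.
L_p = 103.7 − 42.484 = 61.22 dB.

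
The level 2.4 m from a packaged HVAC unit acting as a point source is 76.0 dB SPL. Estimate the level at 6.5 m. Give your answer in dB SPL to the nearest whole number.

67 dB SPL

Spherical spreading from a point source gives a 20·log₁₀(r₂/r₁) drop.
L₂ = 76.0 − 20·log₁₀(6.5/2.4) = 76.0 − 8.654 = 67.35 dB SPL.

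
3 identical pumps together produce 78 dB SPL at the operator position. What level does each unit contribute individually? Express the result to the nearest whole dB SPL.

73 dB SPL

3 equal contributions raise the level by 10·log₁₀ 3 = 4.771 dB, so each unit alone gives 78 − 4.771.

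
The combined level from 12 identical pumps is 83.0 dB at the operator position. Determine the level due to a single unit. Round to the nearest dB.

12 equal contributions raise the level by 10·log₁₀ 12 = 10.792 dB, so each unit alone gives 83.0 − 10.792.

72 dB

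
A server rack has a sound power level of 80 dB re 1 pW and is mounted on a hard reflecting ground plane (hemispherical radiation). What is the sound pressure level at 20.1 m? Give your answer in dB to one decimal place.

46.0 dB

The power spreads over a hemisphere of area 2π·r², so L_p = L_w − 10·log₁₀(2π·r²).
2π·r² = 2538 m², 10·log₁₀ of that is 34.046 dB.
L_p = 80 − 34.046 = 45.95 dB.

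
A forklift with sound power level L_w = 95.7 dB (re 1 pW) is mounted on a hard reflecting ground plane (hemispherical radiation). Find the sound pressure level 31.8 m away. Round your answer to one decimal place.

L_p = L_w − 10·log₁₀(2π·r²) with r = 31.8 m.
2π·r² = 6354 m², 10·log₁₀ of that is 38.030 dB.
L_p = 95.7 − 38.030 = 57.67 dB.

57.7 dB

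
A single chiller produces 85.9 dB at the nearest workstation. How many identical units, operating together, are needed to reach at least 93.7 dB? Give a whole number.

7

Need L₁ + 10·log₁₀ N ≥ 93.7, i.e. log₁₀ N ≥ 0.78.
N ≥ 10^(7.8/10) = 6.026, so N = 7.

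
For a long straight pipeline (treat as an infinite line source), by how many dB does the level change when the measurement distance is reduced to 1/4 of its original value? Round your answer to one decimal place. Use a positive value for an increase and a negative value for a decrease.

With cylindrical spreading the level changes by −10·log₁₀(r₂/r₁).
ΔL = −10·log₁₀(0.25) = +6.02 dB.

+6.0 dB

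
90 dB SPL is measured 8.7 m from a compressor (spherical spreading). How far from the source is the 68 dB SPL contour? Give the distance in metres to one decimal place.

109.5 m

Point-source spreading drops the level by 20·log₁₀(r₂/r₁); inverting, r₂/r₁ = 10^(ΔL/20).
r₂ = 8.7·10^((90−68)/20) = 8.7·10^(22.0/20) = 109.53 m.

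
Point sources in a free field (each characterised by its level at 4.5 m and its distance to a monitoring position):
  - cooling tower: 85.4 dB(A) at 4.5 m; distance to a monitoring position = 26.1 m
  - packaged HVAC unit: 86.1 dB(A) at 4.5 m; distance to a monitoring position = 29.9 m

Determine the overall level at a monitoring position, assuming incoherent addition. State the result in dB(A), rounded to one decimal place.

Propagate each source to the receiver with L = L_ref − 20·log₁₀(r/r_ref), then add intensities.
cooling tower: 85.4 − 20·log₁₀(26.1/4.5) = 85.4 − 15.27 = 70.13 dB(A).
packaged HVAC unit: 86.1 − 20·log₁₀(29.9/4.5) = 86.1 − 16.45 = 69.65 dB(A).
Σ 10^(L/10) = 1.953e+07 → L_total = 10·log₁₀(1.953e+07) = 72.91 dB(A).

72.9 dB(A)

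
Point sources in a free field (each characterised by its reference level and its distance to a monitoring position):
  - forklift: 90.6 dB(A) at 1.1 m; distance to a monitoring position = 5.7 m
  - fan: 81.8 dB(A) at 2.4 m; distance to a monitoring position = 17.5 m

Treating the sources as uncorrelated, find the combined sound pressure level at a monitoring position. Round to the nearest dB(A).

77 dB(A)

Propagate each source to the receiver with L = L_ref − 20·log₁₀(r/r_ref), then add intensities.
forklift: 90.6 − 20·log₁₀(5.7/1.1) = 90.6 − 14.29 = 76.31 dB(A).
fan: 81.8 − 20·log₁₀(17.5/2.4) = 81.8 − 17.26 = 64.54 dB(A).
Σ 10^(L/10) = 4.561e+07 → L_total = 10·log₁₀(4.561e+07) = 76.59 dB(A).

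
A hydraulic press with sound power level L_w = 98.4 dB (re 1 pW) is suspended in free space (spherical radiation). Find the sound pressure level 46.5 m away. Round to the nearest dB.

L_p = L_w − 10·log₁₀(4π·r²) with r = 46.5 m.
4π·r² = 2.717e+04 m², 10·log₁₀ of that is 44.341 dB.
L_p = 98.4 − 44.341 = 54.06 dB.

54 dB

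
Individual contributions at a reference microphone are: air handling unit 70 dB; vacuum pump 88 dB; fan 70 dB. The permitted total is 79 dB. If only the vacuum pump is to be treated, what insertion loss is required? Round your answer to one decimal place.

The untreated sources together contribute 10^(70/10) + 10^(70/10) = 2.000e+07, i.e. 73.01 dB.
To meet 79 dB overall, the treated vacuum pump may contribute at most 10^(79/10) − 2.000e+07 = 5.943e+07, i.e. 77.74 dB.
So the vacuum pump must be reduced from 88 to 77.74 dB: IL = 10.26 dB.

10.3 dB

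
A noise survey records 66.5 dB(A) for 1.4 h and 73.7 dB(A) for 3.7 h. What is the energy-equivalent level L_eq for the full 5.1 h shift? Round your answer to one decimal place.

72.6 dB(A)

Weight each interval's intensity by its duration and average over T = 5.1 h:
Σ tᵢ·10^(Lᵢ/10) = 1.4·10^(66.5/10) + 3.7·10^(73.7/10) = 9.299e+07.
L_eq = 10·log₁₀(9.299e+07/5.1) = 72.61 dB(A).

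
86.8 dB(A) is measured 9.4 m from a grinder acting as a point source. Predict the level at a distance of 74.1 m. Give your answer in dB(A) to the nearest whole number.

69 dB(A)

Spherical spreading from a point source gives a 20·log₁₀(r₂/r₁) drop.
L₂ = 86.8 − 20·log₁₀(74.1/9.4) = 86.8 − 17.934 = 68.87 dB(A).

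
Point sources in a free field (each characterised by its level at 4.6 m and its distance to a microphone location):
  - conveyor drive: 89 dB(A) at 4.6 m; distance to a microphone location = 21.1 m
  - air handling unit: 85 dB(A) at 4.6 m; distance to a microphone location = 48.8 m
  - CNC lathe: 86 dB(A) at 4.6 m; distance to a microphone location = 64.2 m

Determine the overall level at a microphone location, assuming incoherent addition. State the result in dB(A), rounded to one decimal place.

76.3 dB(A)

Propagate each source to the receiver with L = L_ref − 20·log₁₀(r/r_ref), then add intensities.
conveyor drive: 89 − 20·log₁₀(21.1/4.6) = 89 − 13.23 = 75.77 dB(A).
air handling unit: 85 − 20·log₁₀(48.8/4.6) = 85 − 20.51 = 64.49 dB(A).
CNC lathe: 86 − 20·log₁₀(64.2/4.6) = 86 − 22.90 = 63.10 dB(A).
Σ 10^(L/10) = 4.261e+07 → L_total = 10·log₁₀(4.261e+07) = 76.29 dB(A).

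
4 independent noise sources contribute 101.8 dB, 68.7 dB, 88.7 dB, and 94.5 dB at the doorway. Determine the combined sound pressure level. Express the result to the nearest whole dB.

Incoherent sources combine by intensity addition: L_total = 10·log₁₀(Σ 10^(L_i/10)).
Σ 10^(L/10) = 10^(101.8/10) + 10^(68.7/10) + 10^(88.7/10) + 10^(94.5/10) = 1.870e+10.
L_total = 10·log₁₀(1.870e+10) = 102.72 dB.

103 dB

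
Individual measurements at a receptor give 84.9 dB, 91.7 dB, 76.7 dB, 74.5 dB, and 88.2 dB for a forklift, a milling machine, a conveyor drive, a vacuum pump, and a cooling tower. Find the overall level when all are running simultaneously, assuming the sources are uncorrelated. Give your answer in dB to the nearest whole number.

94 dB

For uncorrelated sources the intensities add, so convert each level to linear form, sum, and take 10·log₁₀ of the total.
Σ 10^(L/10) = 10^(84.9/10) + 10^(91.7/10) + 10^(76.7/10) + 10^(74.5/10) + 10^(88.2/10) = 2.524e+09.
L_total = 10·log₁₀(2.524e+09) = 94.02 dB.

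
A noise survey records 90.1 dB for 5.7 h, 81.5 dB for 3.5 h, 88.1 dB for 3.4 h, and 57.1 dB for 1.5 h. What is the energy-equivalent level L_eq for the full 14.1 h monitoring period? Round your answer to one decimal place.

L_eq = 10·log₁₀[(1/T)·Σ tᵢ·10^(Lᵢ/10)] with T = 14.1 h.
Σ tᵢ·10^(Lᵢ/10) = 5.7·10^(90.1/10) + 3.5·10^(81.5/10) + 3.4·10^(88.1/10) + 1.5·10^(57.1/10) = 8.523e+09.
L_eq = 10·log₁₀(8.523e+09/14.1) = 87.81 dB.

87.8 dB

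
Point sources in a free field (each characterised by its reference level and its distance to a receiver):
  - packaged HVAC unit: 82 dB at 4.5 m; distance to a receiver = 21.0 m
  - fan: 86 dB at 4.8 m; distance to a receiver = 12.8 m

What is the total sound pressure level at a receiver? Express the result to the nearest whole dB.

78 dB

Propagate each source to the receiver with L = L_ref − 20·log₁₀(r/r_ref), then add intensities.
packaged HVAC unit: 82 − 20·log₁₀(21.0/4.5) = 82 − 13.38 = 68.62 dB.
fan: 86 − 20·log₁₀(12.8/4.8) = 86 − 8.52 = 77.48 dB.
Σ 10^(L/10) = 6.326e+07 → L_total = 10·log₁₀(6.326e+07) = 78.01 dB.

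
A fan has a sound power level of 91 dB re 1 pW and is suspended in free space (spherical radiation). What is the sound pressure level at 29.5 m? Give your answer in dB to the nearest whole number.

The power spreads over a sphere of area 4π·r², so L_p = L_w − 10·log₁₀(4π·r²).
4π·r² = 1.094e+04 m², 10·log₁₀ of that is 40.389 dB.
L_p = 91 − 40.389 = 50.61 dB.

51 dB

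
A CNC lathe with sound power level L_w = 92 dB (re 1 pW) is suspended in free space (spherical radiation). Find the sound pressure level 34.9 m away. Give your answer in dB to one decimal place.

L_p = L_w − 10·log₁₀(4π·r²) with r = 34.9 m.
4π·r² = 1.531e+04 m², 10·log₁₀ of that is 41.849 dB.
L_p = 92 − 41.849 = 50.15 dB.

50.2 dB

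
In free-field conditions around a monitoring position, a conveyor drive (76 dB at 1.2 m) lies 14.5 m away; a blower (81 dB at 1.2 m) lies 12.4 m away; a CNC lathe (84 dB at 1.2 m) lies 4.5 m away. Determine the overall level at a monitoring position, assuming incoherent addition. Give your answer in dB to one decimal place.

72.9 dB

Apply inverse-square spreading to bring every level to the receiver, then sum 10^(L/10).
conveyor drive: 76 − 20·log₁₀(14.5/1.2) = 76 − 21.64 = 54.36 dB.
blower: 81 − 20·log₁₀(12.4/1.2) = 81 − 20.28 = 60.72 dB.
CNC lathe: 84 − 20·log₁₀(4.5/1.2) = 84 − 11.48 = 72.52 dB.
Σ 10^(L/10) = 1.931e+07 → L_total = 10·log₁₀(1.931e+07) = 72.86 dB.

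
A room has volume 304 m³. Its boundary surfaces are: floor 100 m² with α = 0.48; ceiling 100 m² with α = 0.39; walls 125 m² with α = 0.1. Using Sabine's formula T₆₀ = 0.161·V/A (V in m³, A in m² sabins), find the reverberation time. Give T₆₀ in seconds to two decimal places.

0.49 s

Summing Sᵢαᵢ: 100·0.48 + 100·0.39 + 125·0.1 = 99.50 m².
T₆₀ = 0.161·V/A = 0.161·304/99.50 = 0.492 s.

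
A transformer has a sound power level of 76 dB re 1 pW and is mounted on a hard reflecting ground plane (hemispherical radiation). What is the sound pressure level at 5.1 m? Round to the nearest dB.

54 dB

The power spreads over a hemisphere of area 2π·r², so L_p = L_w − 10·log₁₀(2π·r²).
2π·r² = 163.4 m², 10·log₁₀ of that is 22.133 dB.
L_p = 76 − 22.133 = 53.87 dB.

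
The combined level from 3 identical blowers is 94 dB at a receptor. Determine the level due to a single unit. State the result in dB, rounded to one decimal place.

89.2 dB

Dividing the total intensity by 3 lowers the level by 10·log₁₀ 3 = 4.771 dB: L₁ = 94 − 4.771.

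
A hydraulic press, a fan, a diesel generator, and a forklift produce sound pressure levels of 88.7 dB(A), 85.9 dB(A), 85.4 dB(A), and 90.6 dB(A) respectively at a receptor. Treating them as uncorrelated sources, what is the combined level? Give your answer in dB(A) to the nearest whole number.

94 dB(A)

Incoherent sources combine by intensity addition: L_total = 10·log₁₀(Σ 10^(L_i/10)).
Σ 10^(L/10) = 10^(88.7/10) + 10^(85.9/10) + 10^(85.4/10) + 10^(90.6/10) = 2.625e+09.
L_total = 10·log₁₀(2.625e+09) = 94.19 dB(A).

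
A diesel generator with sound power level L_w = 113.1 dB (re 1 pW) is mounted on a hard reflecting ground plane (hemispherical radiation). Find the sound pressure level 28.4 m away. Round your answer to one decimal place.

76.1 dB

L_p = L_w − 10·log₁₀(2π·r²) with r = 28.4 m.
2π·r² = 5068 m², 10·log₁₀ of that is 37.048 dB.
L_p = 113.1 − 37.048 = 76.05 dB.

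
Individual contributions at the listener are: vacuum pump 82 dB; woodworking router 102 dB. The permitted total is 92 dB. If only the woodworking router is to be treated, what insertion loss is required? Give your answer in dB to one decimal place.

The untreated sources together contribute 10^(82/10) = 1.585e+08, i.e. 82.00 dB.
To meet 92 dB overall, the treated woodworking router may contribute at most 10^(92/10) − 1.585e+08 = 1.426e+09, i.e. 91.54 dB.
So the woodworking router must be reduced from 102 to 91.54 dB: IL = 10.46 dB.

10.5 dB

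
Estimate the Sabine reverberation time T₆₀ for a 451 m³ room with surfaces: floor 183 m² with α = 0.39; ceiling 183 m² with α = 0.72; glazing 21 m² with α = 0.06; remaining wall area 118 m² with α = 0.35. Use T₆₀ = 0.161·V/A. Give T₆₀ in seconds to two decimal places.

0.30 s

A = Σ Sᵢαᵢ = 183·0.39 + 183·0.72 + 21·0.06 + 118·0.35 = 245.69 m².
T₆₀ = 0.161·V/A = 0.161·451/245.69 = 0.296 s.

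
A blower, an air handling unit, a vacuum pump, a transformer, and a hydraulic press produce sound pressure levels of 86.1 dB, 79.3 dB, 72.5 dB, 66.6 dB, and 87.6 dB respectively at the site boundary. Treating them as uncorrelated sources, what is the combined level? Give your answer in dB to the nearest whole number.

For uncorrelated sources the intensities add, so convert each level to linear form, sum, and take 10·log₁₀ of the total.
Σ 10^(L/10) = 10^(86.1/10) + 10^(79.3/10) + 10^(72.5/10) + 10^(66.6/10) + 10^(87.6/10) = 1.090e+09.
L_total = 10·log₁₀(1.090e+09) = 90.38 dB.

90 dB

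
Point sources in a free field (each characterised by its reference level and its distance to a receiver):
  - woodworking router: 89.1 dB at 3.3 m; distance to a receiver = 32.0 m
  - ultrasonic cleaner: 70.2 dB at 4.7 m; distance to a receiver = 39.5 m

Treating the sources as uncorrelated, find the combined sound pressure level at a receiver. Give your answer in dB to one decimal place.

Apply inverse-square spreading to bring every level to the receiver, then sum 10^(L/10).
woodworking router: 89.1 − 20·log₁₀(32.0/3.3) = 89.1 − 19.73 = 69.37 dB.
ultrasonic cleaner: 70.2 − 20·log₁₀(39.5/4.7) = 70.2 − 18.49 = 51.71 dB.
Σ 10^(L/10) = 8.793e+06 → L_total = 10·log₁₀(8.793e+06) = 69.44 dB.

69.4 dB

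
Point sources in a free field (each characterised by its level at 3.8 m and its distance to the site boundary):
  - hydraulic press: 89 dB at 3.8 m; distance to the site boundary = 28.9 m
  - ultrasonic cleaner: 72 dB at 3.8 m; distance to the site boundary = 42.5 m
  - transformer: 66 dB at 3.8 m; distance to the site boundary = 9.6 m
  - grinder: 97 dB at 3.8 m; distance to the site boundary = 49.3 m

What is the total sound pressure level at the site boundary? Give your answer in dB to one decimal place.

76.5 dB

Apply inverse-square spreading to bring every level to the receiver, then sum 10^(L/10).
hydraulic press: 89 − 20·log₁₀(28.9/3.8) = 89 − 17.62 = 71.38 dB.
ultrasonic cleaner: 72 − 20·log₁₀(42.5/3.8) = 72 − 20.97 = 51.03 dB.
transformer: 66 − 20·log₁₀(9.6/3.8) = 66 − 8.05 = 57.95 dB.
grinder: 97 − 20·log₁₀(49.3/3.8) = 97 − 22.26 = 74.74 dB.
Σ 10^(L/10) = 4.426e+07 → L_total = 10·log₁₀(4.426e+07) = 76.46 dB.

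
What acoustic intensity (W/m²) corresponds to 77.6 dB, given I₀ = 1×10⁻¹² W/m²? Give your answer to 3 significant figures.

5.75e-05 W/m²

L = 10·log₁₀(I/I₀) ⇒ I = I₀·10^(L/10) = 10⁻¹² × 10^7.76.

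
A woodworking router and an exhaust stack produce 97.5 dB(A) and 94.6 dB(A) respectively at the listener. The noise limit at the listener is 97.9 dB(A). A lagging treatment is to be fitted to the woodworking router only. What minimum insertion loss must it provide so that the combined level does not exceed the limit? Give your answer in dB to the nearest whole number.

2 dB

Everything except the woodworking router sums to 10^(94.6/10) = 2.884e+09 in linear terms, 94.60 dB(A).
The limit corresponds to 10^(97.9/10) = 6.166e+09; subtracting the fixed part leaves 3.282e+09 for the woodworking router, i.e. 95.16 dB(A).
Required insertion loss = 97.5 − 95.16 = 2.34 dB.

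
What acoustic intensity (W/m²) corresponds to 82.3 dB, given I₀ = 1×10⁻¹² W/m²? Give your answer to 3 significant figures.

0.000170 W/m²

L = 10·log₁₀(I/I₀) ⇒ I = I₀·10^(L/10) = 10⁻¹² × 10^8.23.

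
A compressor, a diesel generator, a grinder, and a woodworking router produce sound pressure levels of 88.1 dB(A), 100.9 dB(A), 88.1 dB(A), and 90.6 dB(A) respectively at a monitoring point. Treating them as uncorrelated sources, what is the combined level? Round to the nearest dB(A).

Incoherent sources combine by intensity addition: L_total = 10·log₁₀(Σ 10^(L_i/10)).
Σ 10^(L/10) = 10^(88.1/10) + 10^(100.9/10) + 10^(88.1/10) + 10^(90.6/10) = 1.474e+10.
L_total = 10·log₁₀(1.474e+10) = 101.69 dB(A).

102 dB(A)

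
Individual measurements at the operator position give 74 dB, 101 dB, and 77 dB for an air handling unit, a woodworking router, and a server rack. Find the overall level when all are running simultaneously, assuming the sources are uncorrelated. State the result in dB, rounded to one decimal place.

Incoherent sources combine by intensity addition: L_total = 10·log₁₀(Σ 10^(L_i/10)).
Σ 10^(L/10) = 10^(74/10) + 10^(101/10) + 10^(77/10) = 1.266e+10.
L_total = 10·log₁₀(1.266e+10) = 101.03 dB.

101.0 dB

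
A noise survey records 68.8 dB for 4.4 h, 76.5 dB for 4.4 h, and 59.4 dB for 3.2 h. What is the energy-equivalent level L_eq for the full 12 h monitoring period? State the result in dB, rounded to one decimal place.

72.9 dB

The energy average is taken in the linear domain: L_eq = 10·log₁₀[(Σ tᵢ·10^(Lᵢ/10))/T], T = 12 h.
Σ tᵢ·10^(Lᵢ/10) = 4.4·10^(68.8/10) + 4.4·10^(76.5/10) + 3.2·10^(59.4/10) = 2.327e+08.
L_eq = 10·log₁₀(2.327e+08/12) = 72.88 dB.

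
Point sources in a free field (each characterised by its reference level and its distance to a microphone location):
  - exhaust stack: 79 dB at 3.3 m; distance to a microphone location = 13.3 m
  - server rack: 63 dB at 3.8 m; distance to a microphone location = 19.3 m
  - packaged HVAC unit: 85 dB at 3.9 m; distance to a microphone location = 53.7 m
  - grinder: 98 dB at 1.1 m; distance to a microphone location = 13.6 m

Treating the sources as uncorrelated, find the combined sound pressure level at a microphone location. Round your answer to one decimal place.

Apply inverse-square spreading to bring every level to the receiver, then sum 10^(L/10).
exhaust stack: 79 − 20·log₁₀(13.3/3.3) = 79 − 12.11 = 66.89 dB.
server rack: 63 − 20·log₁₀(19.3/3.8) = 63 − 14.12 = 48.88 dB.
packaged HVAC unit: 85 − 20·log₁₀(53.7/3.9) = 85 − 22.78 = 62.22 dB.
grinder: 98 − 20·log₁₀(13.6/1.1) = 98 − 21.84 = 76.16 dB.
Σ 10^(L/10) = 4.791e+07 → L_total = 10·log₁₀(4.791e+07) = 76.80 dB.

76.8 dB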